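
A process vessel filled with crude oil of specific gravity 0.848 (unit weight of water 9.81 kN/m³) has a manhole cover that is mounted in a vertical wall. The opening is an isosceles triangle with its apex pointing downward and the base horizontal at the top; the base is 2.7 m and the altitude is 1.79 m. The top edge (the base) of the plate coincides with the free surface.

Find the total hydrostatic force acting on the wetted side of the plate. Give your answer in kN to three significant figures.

γ = 0.848 × 9.81 = 8.31888 kN/m³.
With the apex down, the centroid sits h/3 = 1.79/3 = 0.596667 m below the base (the top edge), so the centroid depth is h_c = 0.596667 m.
A = ½ × 2.7 × 1.79 = 2.4165 m².
Resultant F = γ·h_c·A = 8.31888 × 0.596667 × 2.4165 = 11.9945 kN.

F ≈ 12.0 kN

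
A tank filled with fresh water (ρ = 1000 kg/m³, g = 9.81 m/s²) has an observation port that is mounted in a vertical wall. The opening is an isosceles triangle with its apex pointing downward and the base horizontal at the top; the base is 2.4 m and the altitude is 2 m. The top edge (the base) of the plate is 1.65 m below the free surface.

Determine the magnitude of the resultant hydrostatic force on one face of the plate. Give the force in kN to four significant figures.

γ = ρg = 1000 × 9.81 = 9810 N/m³ = 9.81 kN/m³.
With the apex down, the centroid sits h/3 = 2/3 = 0.666667 m below the base (the top edge), so the centroid depth is h_c = 1.65 + 0.666667 = 2.31667 m.
A = ½ × 2.4 × 2 = 2.4 m².
Resultant F = γ·h_c·A = 9.81 × 2.31667 × 2.4 = 54.5437 kN.

F ≈ 54.54 kN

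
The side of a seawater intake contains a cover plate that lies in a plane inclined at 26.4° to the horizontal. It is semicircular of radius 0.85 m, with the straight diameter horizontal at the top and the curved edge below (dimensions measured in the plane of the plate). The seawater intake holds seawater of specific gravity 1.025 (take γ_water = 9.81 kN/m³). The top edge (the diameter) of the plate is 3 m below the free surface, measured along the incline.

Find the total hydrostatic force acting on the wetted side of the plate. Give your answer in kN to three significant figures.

γ = 1.025 × 9.81 = 10.05525 kN/m³.
Let θ = 26.4° be the plate's angle to the horizontal; measure y along the incline from where the plane meets the free surface. Vertical depth h = y·sinθ with sinθ = 0.444635.
The centroid of a semicircle lies 4r/(3π) = 0.360751 m from the diameter, here below the top edge, so y_c = 3 + 0.360751 = 3.36075 m and h_c = 3.36075 × 0.444635 = 1.49431 m.
A = πr²/2 = π × 0.85²/2 = 1.1349 m².
Resultant F = γ·h_c·A = 10.05525 × 1.49431 × 1.1349 = 17.0526 kN.

F ≈ 17.1 kN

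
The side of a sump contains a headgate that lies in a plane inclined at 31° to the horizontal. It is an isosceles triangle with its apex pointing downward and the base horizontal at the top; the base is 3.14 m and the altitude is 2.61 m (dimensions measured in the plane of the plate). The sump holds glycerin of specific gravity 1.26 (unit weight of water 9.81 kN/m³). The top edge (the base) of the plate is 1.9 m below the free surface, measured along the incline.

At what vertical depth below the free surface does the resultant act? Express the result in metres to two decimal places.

γ = 1.26 × 9.81 = 12.3606 kN/m³.
Let θ = 31° be the plate's angle to the horizontal; measure y along the incline from where the plane meets the free surface. Vertical depth h = y·sinθ with sinθ = 0.515038.
With the apex down, the centroid sits h/3 = 2.61/3 = 0.87 m below the base (the top edge), so y_c = 1.9 + 0.87 = 2.77 m and h_c = 2.77 × 0.515038 = 1.42666 m.
A = ½ × 3.14 × 2.61 = 4.0977 m².
Resultant F = γ·h_c·A = 12.3606 × 1.42666 × 4.0977 = 72.2604 kN.
I_c = b·h³/36 = 3.14 × 2.61³/36 = 1.55077 m⁴.
Centre of pressure: y_p = y_c + I_c/(y_c·A) = 2.77 + 1.55077/(2.77 × 4.0977) = 2.77 + 0.136624 = 2.90662 m along the plane.
Vertically, h_p = y_p·sinθ = 2.90662 × 0.515038 = 1.49702 m.

h_p = 1.50 m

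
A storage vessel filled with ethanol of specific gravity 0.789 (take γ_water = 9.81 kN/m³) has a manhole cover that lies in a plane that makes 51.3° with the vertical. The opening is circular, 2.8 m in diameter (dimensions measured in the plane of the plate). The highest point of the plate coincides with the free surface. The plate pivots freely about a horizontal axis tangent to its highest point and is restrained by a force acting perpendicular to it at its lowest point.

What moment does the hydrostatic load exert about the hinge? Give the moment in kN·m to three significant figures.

M ≈ 73.0 kN·m

γ = 0.789 × 9.81 = 7.74009 kN/m³.
The plate makes 51.3° with the vertical, i.e. θ = 90° − 51.3° = 38.7° to the horizontal. Measuring y along the incline from the free-surface line, vertical depth h = y·sinθ with sinθ = 0.625243.
The centroid is at the centre, 1.4 m below the top of the plate, so y_c = 1.4 m and h_c = 1.4 × 0.625243 = 0.87534 m.
A = π(1.4)² = 6.15752 m².
Resultant F = γ·h_c·A = 7.74009 × 0.87534 × 6.15752 = 41.7185 kN.
I_c = πr⁴/4 = π × 1.4⁴/4 = 3.01719 m⁴.
Centre of pressure: y_p = y_c + I_c/(y_c·A) = 1.4 + 3.01719/(1.4 × 6.15752) = 1.4 + 0.350001 = 1.75 m along the plane.
The resultant acts 1.4 + 0.350001 = 1.75 m (along the plate) below the hinge at the top edge, so the moment about the hinge is M = F × 1.75 = 41.7185 × 1.75 = 73.0074 kN·m.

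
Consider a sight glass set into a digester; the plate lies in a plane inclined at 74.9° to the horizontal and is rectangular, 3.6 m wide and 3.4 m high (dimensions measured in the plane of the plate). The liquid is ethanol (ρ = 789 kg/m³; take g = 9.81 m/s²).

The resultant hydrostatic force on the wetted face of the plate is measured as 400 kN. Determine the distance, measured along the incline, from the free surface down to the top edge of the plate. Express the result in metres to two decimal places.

y_top ≈ 2.67 m

γ = ρg = 789 × 9.81 / 1000 = 7.74009 kN/m³.
A = 3.6 × 3.4 = 12.24 m².
From F = γ·h_c·A, the centroid depth is h_c = 400/(7.74009 × 12.24) = 4.22214 m.
Let θ = 74.9° be the plate's angle to the horizontal; measure y along the incline from where the plane meets the free surface. Vertical depth h = y·sinθ with sinθ = 0.965473.
Along the incline, y_c = h_c/sinθ = 4.22214/0.965473 = 4.37313 m.
The centroid lies 3.4/2 = 1.7 m below the top edge, so the top edge sits at y_top = 4.37313 − 1.7 = 2.67313 m along the incline.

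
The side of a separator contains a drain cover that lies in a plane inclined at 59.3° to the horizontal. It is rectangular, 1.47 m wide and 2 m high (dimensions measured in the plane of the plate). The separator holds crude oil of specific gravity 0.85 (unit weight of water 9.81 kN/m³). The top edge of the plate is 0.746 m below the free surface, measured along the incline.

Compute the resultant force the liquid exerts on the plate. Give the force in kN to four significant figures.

F ≈ 36.80 kN

γ = 0.85 × 9.81 = 8.3385 kN/m³.
Let θ = 59.3° be the plate's angle to the horizontal; measure y along the incline from where the plane meets the free surface. Vertical depth h = y·sinθ with sinθ = 0.859852.
The centroid lies 2/2 = 1 m below the top edge, so y_c = 0.746 + 1 = 1.746 m and h_c = 1.746 × 0.859852 = 1.5013 m.
A = 1.47 × 2 = 2.94 m².
Resultant F = γ·h_c·A = 8.3385 × 1.5013 × 2.94 = 36.8047 kN.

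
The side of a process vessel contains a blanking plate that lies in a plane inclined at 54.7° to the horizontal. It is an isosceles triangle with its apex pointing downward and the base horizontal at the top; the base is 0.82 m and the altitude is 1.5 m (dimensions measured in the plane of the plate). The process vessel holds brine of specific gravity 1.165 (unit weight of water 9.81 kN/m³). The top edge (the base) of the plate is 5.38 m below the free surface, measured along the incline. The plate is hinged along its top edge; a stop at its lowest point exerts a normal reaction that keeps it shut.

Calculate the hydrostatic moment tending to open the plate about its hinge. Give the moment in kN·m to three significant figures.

γ = 1.165 × 9.81 = 11.42865 kN/m³.
Let θ = 54.7° be the plate's angle to the horizontal; measure y along the incline from where the plane meets the free surface. Vertical depth h = y·sinθ with sinθ = 0.816138.
With the apex down, the centroid sits h/3 = 1.5/3 = 0.5 m below the base (the top edge), so y_c = 5.38 + 0.5 = 5.88 m and h_c = 5.88 × 0.816138 = 4.79889 m.
A = ½ × 0.82 × 1.5 = 0.615 m².
Resultant F = γ·h_c·A = 11.42865 × 4.79889 × 0.615 = 33.7296 kN.
I_c = b·h³/36 = 0.82 × 1.5³/36 = 0.076875 m⁴.
Centre of pressure: y_p = y_c + I_c/(y_c·A) = 5.88 + 0.076875/(5.88 × 0.615) = 5.88 + 0.0212585 = 5.90126 m along the plane.
The resultant acts 0.5 + 0.0212585 = 0.521258 m (along the plate) below the hinge at the top edge, so the moment about the hinge is M = F × 0.521258 = 33.7296 × 0.521258 = 17.5818 kN·m.

M ≈ 17.6 kN·m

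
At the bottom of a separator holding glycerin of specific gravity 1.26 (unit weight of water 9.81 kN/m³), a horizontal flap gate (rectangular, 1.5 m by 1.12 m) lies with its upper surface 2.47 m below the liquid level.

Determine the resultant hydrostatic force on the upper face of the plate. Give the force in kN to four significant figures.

F ≈ 51.29 kN

γ = 1.26 × 9.81 = 12.3606 kN/m³.
The plate is horizontal, so pressure is uniform at p = γ·h = 12.3606 × 2.47 = 30.5307 kN/m².
A = 1.5 × 1.12 = 1.68 m².
F = p·A = 30.5307 × 1.68 = 51.2916 kN.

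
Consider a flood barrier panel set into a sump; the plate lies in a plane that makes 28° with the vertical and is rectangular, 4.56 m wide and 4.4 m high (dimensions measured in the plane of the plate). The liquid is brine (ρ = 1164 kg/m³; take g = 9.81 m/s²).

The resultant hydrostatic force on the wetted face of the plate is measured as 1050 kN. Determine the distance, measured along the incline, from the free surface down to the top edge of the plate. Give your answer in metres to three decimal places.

γ = ρg = 1164 × 9.81 / 1000 = 11.41884 kN/m³.
A = 4.56 × 4.4 = 20.064 m².
From F = γ·h_c·A, the centroid depth is h_c = 1050/(11.41884 × 20.064) = 4.583 m.
The plate makes 28° with the vertical, i.e. θ = 90° − 28° = 62° to the horizontal. Measuring y along the incline from the free-surface line, vertical depth h = y·sinθ with sinθ = 0.882948.
Along the incline, y_c = h_c/sinθ = 4.583/0.882948 = 5.19057 m.
The centroid lies 4.4/2 = 2.2 m below the top edge, so the top edge sits at y_top = 5.19057 − 2.2 = 2.99057 m along the incline.

y_top ≈ 2.991 m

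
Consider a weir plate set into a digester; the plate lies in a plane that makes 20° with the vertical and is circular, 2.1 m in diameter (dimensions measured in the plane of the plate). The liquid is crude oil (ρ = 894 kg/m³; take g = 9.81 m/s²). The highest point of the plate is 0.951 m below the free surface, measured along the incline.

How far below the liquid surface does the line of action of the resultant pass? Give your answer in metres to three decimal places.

h_p = 2.010 m

γ = ρg = 894 × 9.81 / 1000 = 8.77014 kN/m³.
The plate makes 20° with the vertical, i.e. θ = 90° − 20° = 70° to the horizontal. Measuring y along the incline from the free-surface line, vertical depth h = y·sinθ with sinθ = 0.939693.
The centroid is at the centre, 1.05 m below the top of the plate, so y_c = 0.951 + 1.05 = 2.001 m and h_c = 2.001 × 0.939693 = 1.88033 m.
A = π(1.05)² = 3.46361 m².
Resultant F = γ·h_c·A = 8.77014 × 1.88033 × 3.46361 = 57.1176 kN.
I_c = πr⁴/4 = π × 1.05⁴/4 = 0.954656 m⁴.
Centre of pressure: y_p = y_c + I_c/(y_c·A) = 2.001 + 0.954656/(2.001 × 3.46361) = 2.001 + 0.137743 = 2.13874 m along the plane.
Vertically, h_p = y_p·sinθ = 2.13874 × 0.939693 = 2.00976 m.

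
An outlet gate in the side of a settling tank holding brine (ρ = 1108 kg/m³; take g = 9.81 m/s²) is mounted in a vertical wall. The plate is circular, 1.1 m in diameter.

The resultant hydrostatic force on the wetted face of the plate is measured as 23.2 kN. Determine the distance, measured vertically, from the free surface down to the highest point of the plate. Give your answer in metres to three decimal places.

d_top ≈ 1.696 m

γ = ρg = 1108 × 9.81 / 1000 = 10.86948 kN/m³.
A = π(0.55)² = 0.950332 m².
From F = γ·h_c·A, the centroid depth is h_c = 23.2/(10.86948 × 0.950332) = 2.24597 m.
The centroid is at the centre, 0.55 m below the top of the plate, so the highest point sits at h_top = 2.24597 − 0.55 = 1.69597 m below the surface.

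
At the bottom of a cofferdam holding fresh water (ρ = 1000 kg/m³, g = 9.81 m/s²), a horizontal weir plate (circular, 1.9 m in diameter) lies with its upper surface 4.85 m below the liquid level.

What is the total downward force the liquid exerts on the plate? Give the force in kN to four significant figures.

F ≈ 134.9 kN

γ = ρg = 1000 × 9.81 = 9810 N/m³ = 9.81 kN/m³.
The plate is horizontal, so pressure is uniform at p = γ·h = 9.81 × 4.85 = 47.5785 kN/m².
A = π(0.95)² = 2.83529 m².
F = p·A = 47.5785 × 2.83529 = 134.899 kN.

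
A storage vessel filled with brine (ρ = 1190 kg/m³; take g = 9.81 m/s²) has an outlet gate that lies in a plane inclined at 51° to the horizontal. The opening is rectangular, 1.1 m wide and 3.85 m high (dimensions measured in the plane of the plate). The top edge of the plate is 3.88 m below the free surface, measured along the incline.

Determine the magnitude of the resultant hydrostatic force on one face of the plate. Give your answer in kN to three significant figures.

γ = ρg = 1190 × 9.81 / 1000 = 11.6739 kN/m³.
Let θ = 51° be the plate's angle to the horizontal; measure y along the incline from where the plane meets the free surface. Vertical depth h = y·sinθ with sinθ = 0.777146.
The centroid lies 3.85/2 = 1.925 m below the top edge, so y_c = 3.88 + 1.925 = 5.805 m and h_c = 5.805 × 0.777146 = 4.51133 m.
A = 1.1 × 3.85 = 4.235 m².
Resultant F = γ·h_c·A = 11.6739 × 4.51133 × 4.235 = 223.035 kN.

F ≈ 223 kN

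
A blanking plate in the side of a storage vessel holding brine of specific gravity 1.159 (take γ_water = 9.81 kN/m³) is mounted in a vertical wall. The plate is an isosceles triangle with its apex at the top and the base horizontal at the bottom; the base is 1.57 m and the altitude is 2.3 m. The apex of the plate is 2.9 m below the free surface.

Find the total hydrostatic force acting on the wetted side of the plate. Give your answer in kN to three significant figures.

F ≈ 91.0 kN

γ = 1.159 × 9.81 = 11.36979 kN/m³.
With the apex up, the centroid sits 2h/3 = 2 × 2.3/3 = 1.53333 m below the apex, so the centroid depth is h_c = 2.9 + 1.53333 = 4.43333 m.
A = ½ × 1.57 × 2.3 = 1.8055 m².
Resultant F = γ·h_c·A = 11.36979 × 4.43333 × 1.8055 = 91.0081 kN.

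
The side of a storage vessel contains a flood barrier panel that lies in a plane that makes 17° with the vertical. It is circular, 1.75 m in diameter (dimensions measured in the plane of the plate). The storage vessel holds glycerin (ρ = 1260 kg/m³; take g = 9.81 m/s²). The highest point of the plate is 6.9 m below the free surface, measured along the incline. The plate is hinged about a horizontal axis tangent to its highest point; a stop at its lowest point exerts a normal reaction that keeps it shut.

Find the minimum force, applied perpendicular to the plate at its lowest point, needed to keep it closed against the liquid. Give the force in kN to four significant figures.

P ≈ 113.6 kN

γ = ρg = 1260 × 9.81 / 1000 = 12.3606 kN/m³.
The plate makes 17° with the vertical, i.e. θ = 90° − 17° = 73° to the horizontal. Measuring y along the incline from the free-surface line, vertical depth h = y·sinθ with sinθ = 0.956305.
The centroid is at the centre, 0.875 m below the top of the plate, so y_c = 6.9 + 0.875 = 7.775 m and h_c = 7.775 × 0.956305 = 7.43527 m.
A = π(0.875)² = 2.40528 m².
Resultant F = γ·h_c·A = 12.3606 × 7.43527 × 2.40528 = 221.056 kN.
I_c = πr⁴/4 = π × 0.875⁴/4 = 0.460386 m⁴.
Centre of pressure: y_p = y_c + I_c/(y_c·A) = 7.775 + 0.460386/(7.775 × 2.40528) = 7.775 + 0.0246182 = 7.79962 m along the plane.
The resultant acts 0.875 + 0.0246182 = 0.899618 m (along the plate) below the hinge at the top edge, so the moment about the hinge is M = F × 0.899618 = 221.056 × 0.899618 = 198.866 kN·m.
A normal force at the bottom, 1.75 m from the hinge, must supply this moment: P = 198.866/1.75 = 113.638 kN.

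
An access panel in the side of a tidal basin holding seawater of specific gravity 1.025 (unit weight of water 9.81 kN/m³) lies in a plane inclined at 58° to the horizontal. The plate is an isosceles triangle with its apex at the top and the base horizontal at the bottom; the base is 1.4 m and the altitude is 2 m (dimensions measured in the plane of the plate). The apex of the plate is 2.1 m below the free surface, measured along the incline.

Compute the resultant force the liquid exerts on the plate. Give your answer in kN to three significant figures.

γ = 1.025 × 9.81 = 10.05525 kN/m³.
Let θ = 58° be the plate's angle to the horizontal; measure y along the incline from where the plane meets the free surface. Vertical depth h = y·sinθ with sinθ = 0.848048.
With the apex up, the centroid sits 2h/3 = 2 × 2/3 = 1.33333 m below the apex, so y_c = 2.1 + 1.33333 = 3.43333 m and h_c = 3.43333 × 0.848048 = 2.91163 m.
A = ½ × 1.4 × 2 = 1.4 m².
Resultant F = γ·h_c·A = 10.05525 × 2.91163 × 1.4 = 40.988 kN.

F ≈ 41.0 kN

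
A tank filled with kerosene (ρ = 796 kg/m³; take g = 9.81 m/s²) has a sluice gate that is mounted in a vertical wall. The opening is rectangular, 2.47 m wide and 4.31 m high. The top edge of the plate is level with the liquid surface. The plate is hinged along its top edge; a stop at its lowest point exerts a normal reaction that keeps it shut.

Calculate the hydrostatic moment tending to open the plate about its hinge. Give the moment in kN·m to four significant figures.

M ≈ 514.7 kN·m

γ = ρg = 796 × 9.81 / 1000 = 7.80876 kN/m³.
The centroid lies 4.31/2 = 2.155 m below the top edge, so the centroid depth is h_c = 2.155 m.
A = 2.47 × 4.31 = 10.6457 m².
Resultant F = γ·h_c·A = 7.80876 × 2.155 × 10.6457 = 179.145 kN.
I_c = b·h³/12 = 2.47 × 4.31³/12 = 16.4796 m⁴.
Centre of pressure: y_p = y_c + I_c/(y_c·A) = 2.155 + 16.4796/(2.155 × 10.6457) = 2.155 + 0.718332 = 2.87333 m along the plane.
The resultant acts 2.155 + 0.718332 = 2.87333 m (along the plate) below the hinge at the top edge, so the moment about the hinge is M = F × 2.87333 = 179.145 × 2.87333 = 514.743 kN·m.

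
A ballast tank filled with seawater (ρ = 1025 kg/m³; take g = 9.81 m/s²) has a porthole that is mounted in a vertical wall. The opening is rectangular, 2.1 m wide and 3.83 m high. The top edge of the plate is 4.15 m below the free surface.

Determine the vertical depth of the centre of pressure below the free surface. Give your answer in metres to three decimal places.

γ = ρg = 1025 × 9.81 / 1000 = 10.05525 kN/m³.
The centroid lies 3.83/2 = 1.915 m below the top edge, so the centroid depth is h_c = 4.15 + 1.915 = 6.065 m.
A = 2.1 × 3.83 = 8.043 m².
Resultant F = γ·h_c·A = 10.05525 × 6.065 × 8.043 = 490.503 kN.
I_c = b·h³/12 = 2.1 × 3.83³/12 = 9.83183 m⁴.
Centre of pressure: y_p = y_c + I_c/(y_c·A) = 6.065 + 9.83183/(6.065 × 8.043) = 6.065 + 0.201551 = 6.26655 m along the plane.

h_p = 6.267 m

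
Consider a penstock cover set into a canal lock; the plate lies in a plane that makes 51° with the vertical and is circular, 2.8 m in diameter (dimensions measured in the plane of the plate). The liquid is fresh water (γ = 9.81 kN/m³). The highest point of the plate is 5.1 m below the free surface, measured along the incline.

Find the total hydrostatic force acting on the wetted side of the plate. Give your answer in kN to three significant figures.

F ≈ 247 kN

γ = 9.81 kN/m³.
The plate makes 51° with the vertical, i.e. θ = 90° − 51° = 39° to the horizontal. Measuring y along the incline from the free-surface line, vertical depth h = y·sinθ with sinθ = 0.629320.
The centroid is at the centre, 1.4 m below the top of the plate, so y_c = 5.1 + 1.4 = 6.5 m and h_c = 6.5 × 0.629320 = 4.09058 m.
A = π(1.4)² = 6.15752 m².
Resultant F = γ·h_c·A = 9.81 × 4.09058 × 6.15752 = 247.093 kN.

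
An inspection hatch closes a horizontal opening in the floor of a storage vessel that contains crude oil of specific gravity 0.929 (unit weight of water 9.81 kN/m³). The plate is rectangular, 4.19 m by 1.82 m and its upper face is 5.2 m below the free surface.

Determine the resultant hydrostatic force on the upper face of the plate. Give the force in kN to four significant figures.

F ≈ 361.4 kN

γ = 0.929 × 9.81 = 9.11349 kN/m³.
The plate is horizontal, so pressure is uniform at p = γ·h = 9.11349 × 5.2 = 47.3901 kN/m².
A = 4.19 × 1.82 = 7.6258 m².
F = p·A = 47.3901 × 7.6258 = 361.387 kN.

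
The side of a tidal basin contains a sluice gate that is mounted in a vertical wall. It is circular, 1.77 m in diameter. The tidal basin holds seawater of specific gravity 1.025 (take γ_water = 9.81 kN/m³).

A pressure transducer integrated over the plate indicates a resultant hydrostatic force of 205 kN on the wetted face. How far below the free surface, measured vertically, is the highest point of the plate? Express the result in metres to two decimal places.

γ = 1.025 × 9.81 = 10.05525 kN/m³.
A = π(0.885)² = 2.46057 m².
From F = γ·h_c·A, the centroid depth is h_c = 205/(10.05525 × 2.46057) = 8.28562 m.
The centroid is at the centre, 0.885 m below the top of the plate, so the highest point sits at h_top = 8.28562 − 0.885 = 7.40062 m below the surface.

d_top ≈ 7.40 m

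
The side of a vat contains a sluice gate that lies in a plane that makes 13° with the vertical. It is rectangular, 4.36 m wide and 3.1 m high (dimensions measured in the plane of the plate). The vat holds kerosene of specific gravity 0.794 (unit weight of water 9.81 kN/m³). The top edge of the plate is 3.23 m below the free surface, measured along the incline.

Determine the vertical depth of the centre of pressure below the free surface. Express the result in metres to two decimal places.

h_p = 4.82 m

γ = 0.794 × 9.81 = 7.78914 kN/m³.
The plate makes 13° with the vertical, i.e. θ = 90° − 13° = 77° to the horizontal. Measuring y along the incline from the free-surface line, vertical depth h = y·sinθ with sinθ = 0.974370.
The centroid lies 3.1/2 = 1.55 m below the top edge, so y_c = 3.23 + 1.55 = 4.78 m and h_c = 4.78 × 0.974370 = 4.65749 m.
A = 4.36 × 3.1 = 13.516 m².
Resultant F = γ·h_c·A = 7.78914 × 4.65749 × 13.516 = 490.331 kN.
I_c = b·h³/12 = 4.36 × 3.1³/12 = 10.8241 m⁴.
Centre of pressure: y_p = y_c + I_c/(y_c·A) = 4.78 + 10.8241/(4.78 × 13.516) = 4.78 + 0.167539 = 4.94754 m along the plane.
Vertically, h_p = y_p·sinθ = 4.94754 × 0.974370 = 4.82073 m.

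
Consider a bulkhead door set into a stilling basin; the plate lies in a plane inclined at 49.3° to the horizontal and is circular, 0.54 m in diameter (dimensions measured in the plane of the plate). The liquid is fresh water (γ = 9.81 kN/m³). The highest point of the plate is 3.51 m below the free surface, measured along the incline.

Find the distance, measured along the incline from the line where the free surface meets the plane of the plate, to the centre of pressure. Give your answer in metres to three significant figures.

y_p = 3.78 m

γ = 9.81 kN/m³.
Let θ = 49.3° be the plate's angle to the horizontal; measure y along the incline from where the plane meets the free surface. Vertical depth h = y·sinθ with sinθ = 0.758134.
The centroid is at the centre, 0.27 m below the top of the plate, so y_c = 3.51 + 0.27 = 3.78 m and h_c = 3.78 × 0.758134 = 2.86575 m.
A = π(0.27)² = 0.229022 m².
Resultant F = γ·h_c·A = 9.81 × 2.86575 × 0.229022 = 6.4385 kN.
I_c = πr⁴/4 = π × 0.27⁴/4 = 0.00417393 m⁴.
Centre of pressure: y_p = y_c + I_c/(y_c·A) = 3.78 + 0.00417393/(3.78 × 0.229022) = 3.78 + 0.00482143 = 3.78482 m along the plane.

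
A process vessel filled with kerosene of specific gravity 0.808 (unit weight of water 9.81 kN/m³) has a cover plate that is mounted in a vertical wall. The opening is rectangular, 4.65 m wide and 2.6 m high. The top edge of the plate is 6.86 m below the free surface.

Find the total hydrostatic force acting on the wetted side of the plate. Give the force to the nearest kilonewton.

γ = 0.808 × 9.81 = 7.92648 kN/m³.
The centroid lies 2.6/2 = 1.3 m below the top edge, so the centroid depth is h_c = 6.86 + 1.3 = 8.16 m.
A = 4.65 × 2.6 = 12.09 m².
Resultant F = γ·h_c·A = 7.92648 × 8.16 × 12.09 = 781.982 kN.

F ≈ 782 kN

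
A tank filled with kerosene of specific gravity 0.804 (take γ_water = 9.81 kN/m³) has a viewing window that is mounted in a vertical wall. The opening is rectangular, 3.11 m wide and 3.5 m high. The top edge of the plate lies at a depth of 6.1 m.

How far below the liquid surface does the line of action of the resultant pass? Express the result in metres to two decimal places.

γ = 0.804 × 9.81 = 7.88724 kN/m³.
The centroid lies 3.5/2 = 1.75 m below the top edge, so the centroid depth is h_c = 6.1 + 1.75 = 7.85 m.
A = 3.11 × 3.5 = 10.885 m².
Resultant F = γ·h_c·A = 7.88724 × 7.85 × 10.885 = 673.943 kN.
I_c = b·h³/12 = 3.11 × 3.5³/12 = 11.1118 m⁴.
Centre of pressure: y_p = y_c + I_c/(y_c·A) = 7.85 + 11.1118/(7.85 × 10.885) = 7.85 + 0.130043 = 7.98004 m along the plane.

h_p = 7.98 m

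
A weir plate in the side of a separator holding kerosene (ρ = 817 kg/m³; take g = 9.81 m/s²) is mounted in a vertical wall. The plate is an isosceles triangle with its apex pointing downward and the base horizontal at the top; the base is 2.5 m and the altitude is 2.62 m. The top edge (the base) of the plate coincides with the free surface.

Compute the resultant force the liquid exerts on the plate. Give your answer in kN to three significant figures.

γ = ρg = 817 × 9.81 / 1000 = 8.01477 kN/m³.
With the apex down, the centroid sits h/3 = 2.62/3 = 0.873333 m below the base (the top edge), so the centroid depth is h_c = 0.873333 m.
A = ½ × 2.5 × 2.62 = 3.275 m².
Resultant F = γ·h_c·A = 8.01477 × 0.873333 × 3.275 = 22.9236 kN.

F ≈ 22.9 kN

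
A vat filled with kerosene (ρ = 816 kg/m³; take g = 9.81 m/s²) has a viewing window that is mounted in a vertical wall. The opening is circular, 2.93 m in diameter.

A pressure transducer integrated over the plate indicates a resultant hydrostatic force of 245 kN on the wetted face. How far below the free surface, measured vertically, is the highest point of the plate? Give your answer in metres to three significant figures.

γ = ρg = 816 × 9.81 / 1000 = 8.00496 kN/m³.
A = π(1.465)² = 6.74256 m².
From F = γ·h_c·A, the centroid depth is h_c = 245/(8.00496 × 6.74256) = 4.53923 m.
The centroid is at the centre, 1.465 m below the top of the plate, so the highest point sits at h_top = 4.53923 − 1.465 = 3.07423 m below the surface.

d_top ≈ 3.07 m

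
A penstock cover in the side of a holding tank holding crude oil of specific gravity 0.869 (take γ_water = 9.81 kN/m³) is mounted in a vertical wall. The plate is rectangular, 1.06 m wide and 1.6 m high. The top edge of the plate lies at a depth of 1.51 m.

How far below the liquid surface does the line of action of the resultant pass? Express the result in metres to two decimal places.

h_p = 2.40 m

γ = 0.869 × 9.81 = 8.52489 kN/m³.
The centroid lies 1.6/2 = 0.8 m below the top edge, so the centroid depth is h_c = 1.51 + 0.8 = 2.31 m.
A = 1.06 × 1.6 = 1.696 m².
Resultant F = γ·h_c·A = 8.52489 × 2.31 × 1.696 = 33.3985 kN.
I_c = b·h³/12 = 1.06 × 1.6³/12 = 0.361813 m⁴.
Centre of pressure: y_p = y_c + I_c/(y_c·A) = 2.31 + 0.361813/(2.31 × 1.696) = 2.31 + 0.092352 = 2.40235 m along the plane.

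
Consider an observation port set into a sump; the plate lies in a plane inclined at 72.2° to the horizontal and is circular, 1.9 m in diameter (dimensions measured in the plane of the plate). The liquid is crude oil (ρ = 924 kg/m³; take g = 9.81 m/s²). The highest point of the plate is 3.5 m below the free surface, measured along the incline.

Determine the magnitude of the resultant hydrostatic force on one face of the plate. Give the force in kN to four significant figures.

γ = ρg = 924 × 9.81 / 1000 = 9.06444 kN/m³.
Let θ = 72.2° be the plate's angle to the horizontal; measure y along the incline from where the plane meets the free surface. Vertical depth h = y·sinθ with sinθ = 0.952129.
The centroid is at the centre, 0.95 m below the top of the plate, so y_c = 3.5 + 0.95 = 4.45 m and h_c = 4.45 × 0.952129 = 4.23697 m.
A = π(0.95)² = 2.83529 m².
Resultant F = γ·h_c·A = 9.06444 × 4.23697 × 2.83529 = 108.891 kN.

F ≈ 108.9 kN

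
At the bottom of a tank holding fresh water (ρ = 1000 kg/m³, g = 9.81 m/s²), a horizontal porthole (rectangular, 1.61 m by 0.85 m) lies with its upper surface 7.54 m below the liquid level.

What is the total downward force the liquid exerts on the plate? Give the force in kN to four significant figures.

F ≈ 101.2 kN

γ = ρg = 1000 × 9.81 = 9810 N/m³ = 9.81 kN/m³.
The plate is horizontal, so pressure is uniform at p = γ·h = 9.81 × 7.54 = 73.9674 kN/m².
A = 1.61 × 0.85 = 1.3685 m².
F = p·A = 73.9674 × 1.3685 = 101.224 kN.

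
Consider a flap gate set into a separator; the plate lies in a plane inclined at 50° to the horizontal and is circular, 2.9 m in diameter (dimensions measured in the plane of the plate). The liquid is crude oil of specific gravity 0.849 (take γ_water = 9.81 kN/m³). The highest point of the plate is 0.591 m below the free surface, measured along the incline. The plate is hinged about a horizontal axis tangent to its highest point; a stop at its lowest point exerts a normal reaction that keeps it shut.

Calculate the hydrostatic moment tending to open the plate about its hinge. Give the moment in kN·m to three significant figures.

γ = 0.849 × 9.81 = 8.32869 kN/m³.
Let θ = 50° be the plate's angle to the horizontal; measure y along the incline from where the plane meets the free surface. Vertical depth h = y·sinθ with sinθ = 0.766044.
The centroid is at the centre, 1.45 m below the top of the plate, so y_c = 0.591 + 1.45 = 2.041 m and h_c = 2.041 × 0.766044 = 1.5635 m.
A = π(1.45)² = 6.6052 m².
Resultant F = γ·h_c·A = 8.32869 × 1.5635 × 6.6052 = 86.0123 kN.
I_c = πr⁴/4 = π × 1.45⁴/4 = 3.47186 m⁴.
Centre of pressure: y_p = y_c + I_c/(y_c·A) = 2.041 + 3.47186/(2.041 × 6.6052) = 2.041 + 0.257533 = 2.29853 m along the plane.
The resultant acts 1.45 + 0.257533 = 1.70753 m (along the plate) below the hinge at the top edge, so the moment about the hinge is M = F × 1.70753 = 86.0123 × 1.70753 = 146.869 kN·m.

M ≈ 147 kN·m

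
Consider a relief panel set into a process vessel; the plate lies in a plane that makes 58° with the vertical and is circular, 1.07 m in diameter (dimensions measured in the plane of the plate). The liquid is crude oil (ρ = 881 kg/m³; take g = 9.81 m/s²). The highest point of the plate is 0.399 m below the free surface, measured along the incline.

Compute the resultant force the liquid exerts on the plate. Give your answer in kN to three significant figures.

γ = ρg = 881 × 9.81 / 1000 = 8.64261 kN/m³.
The plate makes 58° with the vertical, i.e. θ = 90° − 58° = 32° to the horizontal. Measuring y along the incline from the free-surface line, vertical depth h = y·sinθ with sinθ = 0.529919.
The centroid is at the centre, 0.535 m below the top of the plate, so y_c = 0.399 + 0.535 = 0.934 m and h_c = 0.934 × 0.529919 = 0.494944 m.
A = π(0.535)² = 0.899202 m².
Resultant F = γ·h_c·A = 8.64261 × 0.494944 × 0.899202 = 3.84643 kN.

F ≈ 3.85 kN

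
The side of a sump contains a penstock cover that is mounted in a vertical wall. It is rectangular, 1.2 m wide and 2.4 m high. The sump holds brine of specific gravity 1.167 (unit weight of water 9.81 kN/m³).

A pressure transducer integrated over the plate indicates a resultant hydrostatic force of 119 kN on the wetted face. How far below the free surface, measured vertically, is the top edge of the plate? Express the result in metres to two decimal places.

d_top ≈ 2.41 m

γ = 1.167 × 9.81 = 11.44827 kN/m³.
A = 1.2 × 2.4 = 2.88 m².
From F = γ·h_c·A, the centroid depth is h_c = 119/(11.44827 × 2.88) = 3.60923 m.
The centroid lies 2.4/2 = 1.2 m below the top edge, so the top edge sits at h_top = 3.60923 − 1.2 = 2.40923 m below the surface.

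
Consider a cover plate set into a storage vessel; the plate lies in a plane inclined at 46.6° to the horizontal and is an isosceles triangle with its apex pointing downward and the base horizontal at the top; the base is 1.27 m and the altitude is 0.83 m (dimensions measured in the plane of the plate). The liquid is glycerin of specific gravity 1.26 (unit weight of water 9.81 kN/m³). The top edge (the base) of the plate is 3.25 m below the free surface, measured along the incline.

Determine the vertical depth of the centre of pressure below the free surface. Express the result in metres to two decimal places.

h_p = 2.57 m

γ = 1.26 × 9.81 = 12.3606 kN/m³.
Let θ = 46.6° be the plate's angle to the horizontal; measure y along the incline from where the plane meets the free surface. Vertical depth h = y·sinθ with sinθ = 0.726575.
With the apex down, the centroid sits h/3 = 0.83/3 = 0.276667 m below the base (the top edge), so y_c = 3.25 + 0.276667 = 3.52667 m and h_c = 3.52667 × 0.726575 = 2.56239 m.
A = ½ × 1.27 × 0.83 = 0.52705 m².
Resultant F = γ·h_c·A = 12.3606 × 2.56239 × 0.52705 = 16.6931 kN.
I_c = b·h³/36 = 1.27 × 0.83³/36 = 0.0201714 m⁴.
Centre of pressure: y_p = y_c + I_c/(y_c·A) = 3.52667 + 0.0201714/(3.52667 × 0.52705) = 3.52667 + 0.0108522 = 3.53752 m along the plane.
Vertically, h_p = y_p·sinθ = 3.53752 × 0.726575 = 2.57027 m.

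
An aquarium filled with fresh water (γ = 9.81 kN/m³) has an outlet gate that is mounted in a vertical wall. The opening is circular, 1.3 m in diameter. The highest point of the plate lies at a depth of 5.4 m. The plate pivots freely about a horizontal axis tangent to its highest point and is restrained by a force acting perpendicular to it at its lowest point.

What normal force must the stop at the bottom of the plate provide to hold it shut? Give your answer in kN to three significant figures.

P ≈ 40.4 kN

γ = 9.81 kN/m³.
The centroid is at the centre, 0.65 m below the top of the plate, so the centroid depth is h_c = 5.4 + 0.65 = 6.05 m.
A = π(0.65)² = 1.32732 m².
Resultant F = γ·h_c·A = 9.81 × 6.05 × 1.32732 = 78.7771 kN.
I_c = πr⁴/4 = π × 0.65⁴/4 = 0.140198 m⁴.
Centre of pressure: y_p = y_c + I_c/(y_c·A) = 6.05 + 0.140198/(6.05 × 1.32732) = 6.05 + 0.0174587 = 6.06746 m along the plane.
The resultant acts 0.65 + 0.0174587 = 0.667459 m (along the plate) below the hinge at the top edge, so the moment about the hinge is M = F × 0.667459 = 78.7771 × 0.667459 = 52.5805 kN·m.
A normal force at the bottom, 1.3 m from the hinge, must supply this moment: P = 52.5805/1.3 = 40.4465 kN.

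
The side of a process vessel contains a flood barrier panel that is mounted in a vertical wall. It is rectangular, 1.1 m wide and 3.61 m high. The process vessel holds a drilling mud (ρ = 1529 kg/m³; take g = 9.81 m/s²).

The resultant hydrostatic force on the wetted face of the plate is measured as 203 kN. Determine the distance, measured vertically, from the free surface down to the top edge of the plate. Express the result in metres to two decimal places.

γ = ρg = 1529 × 9.81 / 1000 = 14.99949 kN/m³.
A = 1.1 × 3.61 = 3.971 m².
From F = γ·h_c·A, the centroid depth is h_c = 203/(14.99949 × 3.971) = 3.40816 m.
The centroid lies 3.61/2 = 1.805 m below the top edge, so the top edge sits at h_top = 3.40816 − 1.805 = 1.60316 m below the surface.

d_top ≈ 1.60 m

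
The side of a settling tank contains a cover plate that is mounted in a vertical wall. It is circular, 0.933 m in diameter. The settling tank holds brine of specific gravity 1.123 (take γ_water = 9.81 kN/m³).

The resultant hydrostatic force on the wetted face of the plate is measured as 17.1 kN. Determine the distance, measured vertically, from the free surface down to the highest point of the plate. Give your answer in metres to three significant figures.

d_top ≈ 1.80 m

γ = 1.123 × 9.81 = 11.01663 kN/m³.
A = π(0.4665)² = 0.68368 m².
From F = γ·h_c·A, the centroid depth is h_c = 17.1/(11.01663 × 0.68368) = 2.27036 m.
The centroid is at the centre, 0.4665 m below the top of the plate, so the highest point sits at h_top = 2.27036 − 0.4665 = 1.80386 m below the surface.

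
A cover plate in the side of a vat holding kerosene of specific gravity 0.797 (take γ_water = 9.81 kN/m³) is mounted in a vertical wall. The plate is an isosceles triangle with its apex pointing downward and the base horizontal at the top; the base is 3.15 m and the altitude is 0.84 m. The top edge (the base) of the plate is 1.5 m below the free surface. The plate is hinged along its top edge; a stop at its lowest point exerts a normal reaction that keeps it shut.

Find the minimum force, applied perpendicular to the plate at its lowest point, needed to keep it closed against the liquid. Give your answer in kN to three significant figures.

P ≈ 6.62 kN

γ = 0.797 × 9.81 = 7.81857 kN/m³.
With the apex down, the centroid sits h/3 = 0.84/3 = 0.28 m below the base (the top edge), so the centroid depth is h_c = 1.5 + 0.28 = 1.78 m.
A = ½ × 3.15 × 0.84 = 1.323 m².
Resultant F = γ·h_c·A = 7.81857 × 1.78 × 1.323 = 18.4123 kN.
I_c = b·h³/36 = 3.15 × 0.84³/36 = 0.0518616 m⁴.
Centre of pressure: y_p = y_c + I_c/(y_c·A) = 1.78 + 0.0518616/(1.78 × 1.323) = 1.78 + 0.0220225 = 1.80202 m along the plane.
The resultant acts 0.28 + 0.0220225 = 0.302023 m (along the plate) below the hinge at the top edge, so the moment about the hinge is M = F × 0.302023 = 18.4123 × 0.302023 = 5.56094 kN·m.
A normal force at the bottom, 0.84 m from the hinge, must supply this moment: P = 5.56094/0.84 = 6.62017 kN.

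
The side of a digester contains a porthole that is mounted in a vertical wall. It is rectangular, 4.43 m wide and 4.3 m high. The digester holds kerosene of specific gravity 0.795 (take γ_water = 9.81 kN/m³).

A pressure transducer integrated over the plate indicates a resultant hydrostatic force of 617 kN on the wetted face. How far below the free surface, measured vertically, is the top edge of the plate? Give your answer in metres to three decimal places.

γ = 0.795 × 9.81 = 7.79895 kN/m³.
A = 4.43 × 4.3 = 19.049 m².
From F = γ·h_c·A, the centroid depth is h_c = 617/(7.79895 × 19.049) = 4.15314 m.
The centroid lies 4.3/2 = 2.15 m below the top edge, so the top edge sits at h_top = 4.15314 − 2.15 = 2.00314 m below the surface.

d_top ≈ 2.003 m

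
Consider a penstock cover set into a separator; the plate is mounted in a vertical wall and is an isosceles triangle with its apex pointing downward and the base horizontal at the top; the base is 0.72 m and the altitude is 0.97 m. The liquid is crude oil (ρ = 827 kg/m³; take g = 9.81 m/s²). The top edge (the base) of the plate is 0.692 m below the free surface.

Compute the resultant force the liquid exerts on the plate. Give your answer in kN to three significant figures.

F ≈ 2.88 kN

γ = ρg = 827 × 9.81 / 1000 = 8.11287 kN/m³.
With the apex down, the centroid sits h/3 = 0.97/3 = 0.323333 m below the base (the top edge), so the centroid depth is h_c = 0.692 + 0.323333 = 1.01533 m.
A = ½ × 0.72 × 0.97 = 0.3492 m².
Resultant F = γ·h_c·A = 8.11287 × 1.01533 × 0.3492 = 2.87644 kN.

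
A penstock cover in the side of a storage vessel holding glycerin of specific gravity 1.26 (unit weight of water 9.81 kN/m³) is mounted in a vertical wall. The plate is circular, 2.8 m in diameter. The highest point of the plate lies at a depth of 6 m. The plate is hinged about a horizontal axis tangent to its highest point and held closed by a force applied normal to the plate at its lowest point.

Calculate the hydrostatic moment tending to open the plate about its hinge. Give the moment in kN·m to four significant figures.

γ = 1.26 × 9.81 = 12.3606 kN/m³.
The centroid is at the centre, 1.4 m below the top of the plate, so the centroid depth is h_c = 6 + 1.4 = 7.4 m.
A = π(1.4)² = 6.15752 m².
Resultant F = γ·h_c·A = 12.3606 × 7.4 × 6.15752 = 563.219 kN.
I_c = πr⁴/4 = π × 1.4⁴/4 = 3.01719 m⁴.
Centre of pressure: y_p = y_c + I_c/(y_c·A) = 7.4 + 3.01719/(7.4 × 6.15752) = 7.4 + 0.0662163 = 7.46622 m along the plane.
The resultant acts 1.4 + 0.0662163 = 1.46622 m (along the plate) below the hinge at the top edge, so the moment about the hinge is M = F × 1.46622 = 563.219 × 1.46622 = 825.803 kN·m.

M ≈ 825.8 kN·m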